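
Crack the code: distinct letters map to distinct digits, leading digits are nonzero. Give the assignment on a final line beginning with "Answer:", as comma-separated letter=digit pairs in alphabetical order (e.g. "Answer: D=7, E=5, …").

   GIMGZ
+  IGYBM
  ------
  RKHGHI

Step 1. [col 1: Z + M ≡ I (mod 10)] M=6 is one option consistent with column 1 (Z + M ≡ I (mod 10), carry-in 0) — take it ⇒ M=6.
Step 2. [col 1: Z + M ≡ I (mod 10)] column 1 (Z + M ≡ I (mod 10), carry-in 0) doesn't pin Z yet; pick Z=9 and continue. So Z=9.
Step 3. [R] the sum has 6 digits but both addends have 5; that extra leading digit R is the final carry, namely 1. So R=1.
Step 4. [col 1: Z + M ≡ I (mod 10)] from column 1 (Z=9, M=6, carry-in 0, digits 1,6,9 already taken and all letters distinct): I must equal 5 ⇒ I=5.
Step 5. [col 2: G + B ≡ H (mod 10)] several values work for B in column 2 (G + B ≡ H (mod 10), carry-in 1); try B=4 ⇒ B=4.
Step 6. [col 2: G + B ≡ H (mod 10)] column 2 (G + B ≡ H (mod 10), carry-in 1) doesn't pin H yet; pick H=2 and continue. So H=2.
Step 7. [col 2: G + B ≡ H (mod 10)] in column 2 we have G+B≡H with carry-in 1; given B=4, H=2 and digits 1,2,4,5,6,9 already taken and all letters distinct, that pins G to 7 ⇒ G=7.
Step 8. [col 3: M + Y ≡ G (mod 10)] column 3 reads M+Y+carry(1)=G with M=6, G=7; with digits 1,2,4,5,6,7,9 already taken and all letters distinct, the only value for Y is 0 ⇒ Y=0.
Step 9. [col 5: G + I ≡ K (mod 10)] column 5: given G=7, I=5, carry-in 1, and digits 0,1,2,4,5,6,7,9 already taken and all letters distinct, G+I≡K (mod 10) forces K=3. So K=3.

Answer: B=4, G=7, H=2, I=5, K=3, M=6, R=1, Y=0, Z=9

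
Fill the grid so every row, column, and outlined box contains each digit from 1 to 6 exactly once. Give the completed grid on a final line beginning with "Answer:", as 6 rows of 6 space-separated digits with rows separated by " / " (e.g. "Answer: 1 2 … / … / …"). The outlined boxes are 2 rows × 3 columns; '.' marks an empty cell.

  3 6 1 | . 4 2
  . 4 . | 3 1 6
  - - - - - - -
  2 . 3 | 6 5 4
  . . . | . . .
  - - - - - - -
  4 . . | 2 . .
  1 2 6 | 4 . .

Step 1. [r5c3∈{5}] r5c3 has the single candidate 5, so r5c3=5.
Step 2. [r6c5∈{3}] r6c5 is down to just 3, so r6c5=3.
Step 3. [r4c4∈{1}] only 1 remains possible at r4c4. So r4c4=1.
Step 4. [r4c1∈{5,6}] across row 4, 6 lands solely at r4c1 ⇒ r4c1=6.
Step 5. [r4c5∈{2}] r4c5's peers cover all but 2 ⇒ r4c5=2.
Step 6. [r2c1∈{5}] r2c1 is down to just 5, so r2c1=5.
Step 7. [r1c4∈{5}] nothing but 5 survives at r1c4 ⇒ r1c4=5.
Step 8. [r4c3∈{4}] nothing but 4 survives at r4c3. So r4c3=4.
Step 9. [r6c6∈{5}] nothing but 5 survives at r6c6, so r6c6=5.
Step 10. [r5c6∈{1}] only 1 remains possible at r5c6, so r5c6=1.
Step 11. [r4c2∈{5}] r4c2 has the single candidate 5, so r4c2=5.
Step 12. [r2c3∈{2}] nothing but 2 survives at r2c3. So r2c3=2.
Step 13. [r3c2∈{1}] r3c2 has the single candidate 1 ⇒ r3c2=1.
Step 14. [r5c2∈{3}] r5c2's peers cover all but 3, so r5c2=3.
Step 15. [r4c6∈{3}] r4c6's peers cover all but 3, so r4c6=3.
Step 16. [r5c5∈{6}] nothing but 6 survives at r5c5 ⇒ r5c5=6.

Answer: 3 6 1 5 4 2 / 5 4 2 3 1 6 / 2 1 3 6 5 4 / 6 5 4 1 2 3 / 4 3 5 2 6 1 / 1 2 6 4 3 5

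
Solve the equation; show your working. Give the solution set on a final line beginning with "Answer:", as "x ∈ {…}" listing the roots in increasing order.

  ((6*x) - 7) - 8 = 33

Step 1. [((6*x) - 7) - 8 = 33] 8 comes off first (add 8). So sub: (6*x) - 7 = 41.
Step 2. [(6*x) - 7 = 41] -7 is outermost — add 7 both sides ⇒ sub: 6*x = 48.
Step 3. [6*x = 48] leading coefficient 6: divide by 6 ⇒ div: x = 8.

Answer: x ∈ {8}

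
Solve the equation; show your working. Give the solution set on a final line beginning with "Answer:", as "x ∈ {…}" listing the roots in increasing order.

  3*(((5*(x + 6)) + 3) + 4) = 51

Step 1. [3*(((5*(x + 6)) + 3) + 4) = 51] leading coefficient 3: divide by 3. So div: ((5*(x + 6)) + 3) + 4 = 17.
Step 2. [((5*(x + 6)) + 3) + 4 = 17] subtract 4: x sits inside (… + 4). So sub: (5*(x + 6)) + 3 = 13.
Step 3. [(5*(x + 6)) + 3 = 13] peel the +3: subtract 3 from each side. So sub: 5*(x + 6) = 10.
Step 4. [5*(x + 6) = 10] 5 out front; divide by 5. So div: x + 6 = 2.
Step 5. [x + 6 = 2] +6 is outermost — subtract 6 both sides. So sub: x = -4.

Answer: x ∈ {-4}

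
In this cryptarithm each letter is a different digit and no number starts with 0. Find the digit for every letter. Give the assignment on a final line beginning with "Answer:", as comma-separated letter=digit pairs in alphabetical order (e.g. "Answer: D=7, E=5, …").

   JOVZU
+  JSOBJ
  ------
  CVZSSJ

Step 1. [C] C is the leading digit of a 6-digit sum of two 5-digit numbers; the final carry is exactly 1 ⇒ C=1.
Step 2. [col 1: U + J ≡ J (mod 10)] column 1 reads U+J+carry(0)=J with nothing yet; with digits 1 already taken and all letters distinct, the only value for U is 0 ⇒ U=0.
Step 3. [col 1: U + J ≡ J (mod 10)] no forcing yet in column 1 (carry-in 0); J=7 is free and consistent — try it, so J=7.
Step 4. [col 2: Z + B ≡ S (mod 10)] S=9 is one option consistent with column 2 (Z + B ≡ S (mod 10), carry-in 0) — take it, so S=9.
Step 5. [col 2: Z + B ≡ S (mod 10)] column 2 (Z + B ≡ S (mod 10), carry-in 0) doesn't pin B yet; pick B=6 and continue, so B=6.
Step 6. [col 2: Z + B ≡ S (mod 10)] column 2: given B=6, S=9, carry-in 0, and digits 0,1,6,7,9 already taken and all letters distinct, Z+B≡S (mod 10) forces Z=3 ⇒ Z=3.
Step 7. [col 3: V + O ≡ S (mod 10)] O=4 is one option consistent with column 3 (V + O ≡ S (mod 10), carry-in 0) — take it. So O=4.
Step 8. [col 3: V + O ≡ S (mod 10)] from column 3 (O=4, S=9, carry-in 0, digits 0,1,3,4,6,7,9 already taken and all letters distinct): V must equal 5, so V=5.

Answer: B=6, C=1, J=7, O=4, S=9, U=0, V=5, Z=3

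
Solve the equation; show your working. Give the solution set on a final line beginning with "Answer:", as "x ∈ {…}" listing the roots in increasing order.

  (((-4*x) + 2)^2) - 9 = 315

Step 1. [(((-4*x) + 2)^2) - 9 = 315] -9 is outermost — add 9 both sides, so sub: ((-4*x) + 2)^2 = 324.
Step 2. [((-4*x) + 2)^2 = 324] 324 ≥ 0, LHS is (·)² — take ±√. So sqrt: (-4*x) + 2 = 18 or -18.
Step 3. [(-4*x) + 2 = 18 or -18] peel the +2: subtract 2 from each side. So sub: -4*x = 16 or -20.
Step 4. [-4*x = 16 or -20] divide by the outer -4. So div: x = -4 or 5.

Answer: x ∈ {-4, 5}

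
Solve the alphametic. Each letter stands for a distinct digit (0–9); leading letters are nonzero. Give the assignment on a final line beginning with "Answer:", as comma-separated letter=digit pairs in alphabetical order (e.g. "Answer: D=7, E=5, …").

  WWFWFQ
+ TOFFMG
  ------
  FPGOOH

Step 1. [col 1: Q + G ≡ H (mod 10)] G=8 is one option consistent with column 1 (Q + G ≡ H (mod 10), carry-in 0) — take it, so G=8.
Step 2. [col 1: Q + G ≡ H (mod 10)] column 1 (Q + G ≡ H (mod 10), carry-in 0) doesn't pin H yet; pick H=7 and continue, so H=7.
Step 3. [col 1: Q + G ≡ H (mod 10)] from column 1 (G=8, H=7, carry-in 0, digits 7,8 already taken and all letters distinct): Q must equal 9, so Q=9.
Step 4. [col 2: F + M ≡ O (mod 10)] no forcing yet in column 2 (carry-in 1); O=5 is free and consistent — try it ⇒ O=5.
Step 5. [col 2: F + M ≡ O (mod 10)] column 2 (F + M ≡ O (mod 10), carry-in 1) doesn't pin F yet; pick F=4 and continue ⇒ F=4.
Step 6. [col 2: F + M ≡ O (mod 10)] from column 2 (F=4, O=5, carry-in 1, digits 4,5,7,8,9 already taken and all letters distinct): M must equal 0 ⇒ M=0.
Step 7. [col 3: W + F ≡ O (mod 10)] from column 3 (F=4, O=5, carry-in 0, digits 0,4,5,7,8,9 already taken and all letters distinct): W must equal 1 ⇒ W=1.
Step 8. [col 5: W + O ≡ P (mod 10)] from column 5 (W=1, O=5, carry-in 0, digits 0,1,4,5,7,8,9 already taken and all letters distinct): P must equal 6 ⇒ P=6.
Step 9. [col 6: W + T ≡ F (mod 10)] column 6: given W=1, F=4, carry-in 0, and digits 0,1,4,5,6,7,8,9 already taken and all letters distinct, W+T≡F (mod 10) forces T=3 ⇒ T=3.

Answer: F=4, G=8, H=7, M=0, O=5, P=6, Q=9, T=3, W=1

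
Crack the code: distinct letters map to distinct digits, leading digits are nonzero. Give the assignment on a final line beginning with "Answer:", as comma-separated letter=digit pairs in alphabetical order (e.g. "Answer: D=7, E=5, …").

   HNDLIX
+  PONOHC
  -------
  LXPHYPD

Step 1. [col 1: X + C ≡ D (mod 10)] C=5 is one option consistent with column 1 (X + C ≡ D (mod 10), carry-in 0) — take it ⇒ C=5.
Step 2. [col 1: X + C ≡ D (mod 10)] column 1 (X + C ≡ D (mod 10), carry-in 0) doesn't pin X yet; pick X=7 and continue. So X=7.
Step 3. [L] L is the leading digit of a 7-digit sum of two 6-digit numbers; the final carry is exactly 1 ⇒ L=1.
Step 4. [col 1: X + C ≡ D (mod 10)] in column 1 we have X+C≡D with carry-in 0; given X=7, C=5 and digits 1,5,7 already taken and all letters distinct, that pins D to 2. So D=2.
Step 5. [col 2: I + H ≡ P (mod 10)] several values work for P in column 2 (I + H ≡ P (mod 10), carry-in 1); try P=9, so P=9.
Step 6. [col 2: I + H ≡ P (mod 10)] H=8 is one option consistent with column 2 (I + H ≡ P (mod 10), carry-in 1) — take it ⇒ H=8.
Step 7. [col 2: I + H ≡ P (mod 10)] column 2 reads I+H+carry(1)=P with H=8, P=9; with digits 1,2,5,7,8,9 already taken and all letters distinct, the only value for I is 0. So I=0.
Step 8. [col 3: L + O ≡ Y (mod 10)] from column 3 (L=1, carry-in 0, digits 0,1,2,5,7,8,9 already taken and all letters distinct): Y must equal 4, so Y=4.
Step 9. [col 3: L + O ≡ Y (mod 10)] column 3: given L=1, Y=4, carry-in 0, and digits 0,1,2,4,5,7,8,9 already taken and all letters distinct, L+O≡Y (mod 10) forces O=3 ⇒ O=3.
Step 10. [col 4: D + N ≡ H (mod 10)] in column 4 we have D+N≡H with carry-in 0; given D=2, H=8 and digits 0,1,2,3,4,5,7,8,9 already taken and all letters distinct, that pins N to 6, so N=6.

Answer: C=5, D=2, H=8, I=0, L=1, N=6, O=3, P=9, X=7, Y=4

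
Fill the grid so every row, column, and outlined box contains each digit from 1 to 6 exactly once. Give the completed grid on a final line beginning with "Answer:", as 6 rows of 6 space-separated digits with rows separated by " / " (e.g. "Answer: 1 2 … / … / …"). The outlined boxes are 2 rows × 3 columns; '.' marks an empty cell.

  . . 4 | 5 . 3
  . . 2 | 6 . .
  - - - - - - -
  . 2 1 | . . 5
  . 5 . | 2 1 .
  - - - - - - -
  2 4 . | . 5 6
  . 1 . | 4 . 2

Step 1. [r5c3∈{3}] r5c3 has the single candidate 3 ⇒ r5c3=3.
Step 2. [r4c1∈{3,4,6}] across row 4, 3 lands solely at r4c1. So r4c1=3.
Step 3. [r3c5∈{3,4,6}] col 5 places 6 nowhere but r3c5. So r3c5=6.
Step 4. [r2c1∈{1,5}] row 2 places 5 nowhere but r2c1, so r2c1=5.
Step 5. [r6c1∈{6}] r6c1 is down to just 6, so r6c1=6.
Step 6. [r2c5∈{4}] r2c5 is down to just 4. So r2c5=4.
Step 7. [r3c1∈{4}] r3c1 has the single candidate 4 ⇒ r3c1=4.
Step 8. [r5c4∈{1}] only 1 remains possible at r5c4 ⇒ r5c4=1.
Step 9. [r6c3∈{5}] r6c3's peers cover all but 5. So r6c3=5.
Step 10. [r2c6∈{1}] r2c6 has the single candidate 1. So r2c6=1.
Step 11. [r2c2∈{3}] r2c2 is down to just 3 ⇒ r2c2=3.
Step 12. [r6c5∈{3}] r6c5's peers cover all but 3, so r6c5=3.
Step 13. [r1c5∈{2}] r1c5 has the single candidate 2 ⇒ r1c5=2.
Step 14. [r3c4∈{3}] only 3 remains possible at r3c4, so r3c4=3.
Step 15. [r1c1∈{1}] r1c1 is down to just 1, so r1c1=1.
Step 16. [r4c3∈{6}] only 6 remains possible at r4c3, so r4c3=6.
Step 17. [r1c2∈{6}] nothing but 6 survives at r1c2. So r1c2=6.
Step 18. [r4c6∈{4}] r4c6 is down to just 4. So r4c6=4.

Answer: 1 6 4 5 2 3 / 5 3 2 6 4 1 / 4 2 1 3 6 5 / 3 5 6 2 1 4 / 2 4 3 1 5 6 / 6 1 5 4 3 2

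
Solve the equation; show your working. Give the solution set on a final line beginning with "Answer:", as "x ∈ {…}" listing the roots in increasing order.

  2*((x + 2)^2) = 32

Step 1. [2*((x + 2)^2) = 32] LHS = 2·(…); ÷2 both sides. So div: (x + 2)^2 = 16.
Step 2. [(x + 2)^2 = 16] √ both sides: 16 ≥ 0 gives two branches ⇒ sqrt: x + 2 = 4 or -4.
Step 3. [x + 2 = 4 or -4] +2 is outermost — subtract 2 both sides ⇒ sub: x = 2 or -6.

Answer: x ∈ {-6, 2}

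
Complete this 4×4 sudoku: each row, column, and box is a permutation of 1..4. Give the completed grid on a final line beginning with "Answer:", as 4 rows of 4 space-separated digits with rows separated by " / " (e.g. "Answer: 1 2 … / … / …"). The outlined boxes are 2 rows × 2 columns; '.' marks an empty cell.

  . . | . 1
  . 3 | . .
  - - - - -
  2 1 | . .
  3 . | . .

Step 1. [r1c3∈{2,3,4}] in row 1, 3 fits only at r1c3, so r1c3=3.
Step 2. [r3c3∈{4}] nothing but 4 survives at r3c3. So r3c3=4.
Step 3. [r1c1∈{4}] only 4 remains possible at r1c1, so r1c1=4.
Step 4. [r4c4∈{2}] r4c4's peers cover all but 2 ⇒ r4c4=2.
Step 5. [r4c2∈{4}] nothing but 4 survives at r4c2, so r4c2=4.
Step 6. [r2c1∈{1}] nothing but 1 survives at r2c1, so r2c1=1.
Step 7. [r4c3∈{1}] r4c3 has the single candidate 1. So r4c3=1.
Step 8. [r2c4∈{4}] only 4 remains possible at r2c4. So r2c4=4.
Step 9. [r2c3∈{2}] nothing but 2 survives at r2c3 ⇒ r2c3=2.
Step 10. [r3c4∈{3}] r3c4's peers cover all but 3. So r3c4=3.
Step 11. [r1c2∈{2}] r1c2's peers cover all but 2. So r1c2=2.

Answer: 4 2 3 1 / 1 3 2 4 / 2 1 4 3 / 3 4 1 2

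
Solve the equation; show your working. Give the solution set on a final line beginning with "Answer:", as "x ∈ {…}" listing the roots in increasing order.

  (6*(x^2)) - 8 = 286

Step 1. [(6*(x^2)) - 8 = 286] the outer -8 inverts by adding 8. So sub: 6*(x^2) = 294.
Step 2. [6*(x^2) = 294] LHS = 6·(…); ÷6 both sides, so div: x^2 = 49.
Step 3. [x^2 = 49] LHS squared, RHS 49 ≥ 0: apply √ (±) ⇒ sqrt: x = 7 or -7.

Answer: x ∈ {-7, 7}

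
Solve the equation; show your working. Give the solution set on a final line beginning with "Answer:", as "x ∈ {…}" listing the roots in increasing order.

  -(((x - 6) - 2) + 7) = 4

Step 1. [-(((x - 6) - 2) + 7) = 4] LHS negated; negate both sides. So neg: ((x - 6) - 2) + 7 = -4.
Step 2. [((x - 6) - 2) + 7 = -4] 7 comes off first (subtract 7), so sub: (x - 6) - 2 = -11.
Step 3. [(x - 6) - 2 = -11] add 2: x sits inside (… - 2) ⇒ sub: x - 6 = -9.
Step 4. [x - 6 = -9] the outer -6 inverts by adding 6, so sub: x = -3.

Answer: x ∈ {-3}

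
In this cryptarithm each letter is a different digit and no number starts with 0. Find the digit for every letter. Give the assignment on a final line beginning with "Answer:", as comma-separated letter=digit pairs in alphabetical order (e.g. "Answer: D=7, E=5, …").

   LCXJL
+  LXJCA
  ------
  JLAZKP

Step 1. [col 1: L + A ≡ P (mod 10)] several values work for L in column 1 (L + A ≡ P (mod 10), carry-in 0); try L=9 ⇒ L=9.
Step 2. [J] J is the leading digit of a 6-digit sum of two 5-digit numbers; the final carry is exactly 1. So J=1.
Step 3. [col 1: L + A ≡ P (mod 10)] A=3 is one option consistent with column 1 (L + A ≡ P (mod 10), carry-in 0) — take it, so A=3.
Step 4. [col 1: L + A ≡ P (mod 10)] in column 1 we have L+A≡P with carry-in 0; given L=9, A=3 and digits 1,3,9 already taken and all letters distinct, that pins P to 2. So P=2.
Step 5. [col 2: J + C ≡ K (mod 10)] column 2 (J + C ≡ K (mod 10), carry-in 1) doesn't pin K yet; pick K=0 and continue. So K=0.
Step 6. [col 2: J + C ≡ K (mod 10)] in column 2 we have J+C≡K with carry-in 1; given J=1, K=0 and digits 0,1,2,3,9 already taken and all letters distinct, that pins C to 8. So C=8.
Step 7. [col 3: X + J ≡ Z (mod 10)] X=5 is one option consistent with column 3 (X + J ≡ Z (mod 10), carry-in 1) — take it, so X=5.
Step 8. [col 3: X + J ≡ Z (mod 10)] in column 3 we have X+J≡Z with carry-in 1; given X=5, J=1 and digits 0,1,2,3,5,8,9 already taken and all letters distinct, that pins Z to 7. So Z=7.

Answer: A=3, C=8, J=1, K=0, L=9, P=2, X=5, Z=7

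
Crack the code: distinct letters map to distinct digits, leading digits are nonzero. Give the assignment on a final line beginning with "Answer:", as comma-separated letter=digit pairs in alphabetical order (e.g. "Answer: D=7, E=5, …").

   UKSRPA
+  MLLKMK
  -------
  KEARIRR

Step 1. [col 1: A + K ≡ R (mod 10)] column 1 (A + K ≡ R (mod 10), carry-in 0) doesn't pin R yet; pick R=6 and continue, so R=6.
Step 2. [col 1: A + K ≡ R (mod 10)] several values work for K in column 1 (A + K ≡ R (mod 10), carry-in 0); try K=1 ⇒ K=1.
Step 3. [col 1: A + K ≡ R (mod 10)] in column 1 we have A+K≡R with carry-in 0; given K=1, R=6 and digits 1,6 already taken and all letters distinct, that pins A to 5 ⇒ A=5.
Step 4. [col 2: P + M ≡ R (mod 10)] column 2 (P + M ≡ R (mod 10), carry-in 0) doesn't pin P yet; pick P=9 and continue ⇒ P=9.
Step 5. [col 2: P + M ≡ R (mod 10)] from column 2 (P=9, R=6, carry-in 0, digits 1,5,6,9 already taken and all letters distinct): M must equal 7, so M=7.
Step 6. [col 3: R + K ≡ I (mod 10)] from column 3 (R=6, K=1, carry-in 1, digits 1,5,6,7,9 already taken and all letters distinct): I must equal 8, so I=8.
Step 7. [col 4: S + L ≡ R (mod 10)] no forcing yet in column 4 (carry-in 0); S=2 is free and consistent — try it ⇒ S=2.
Step 8. [col 4: S + L ≡ R (mod 10)] in column 4 we have S+L≡R with carry-in 0; given S=2, R=6 and digits 1,2,5,6,7,8,9 already taken and all letters distinct, that pins L to 4, so L=4.
Step 9. [col 6: U + M ≡ E (mod 10)] from column 6 (M=7, carry-in 0, digits 1,2,4,5,6,7,8,9 already taken and all letters distinct): U must equal 3 ⇒ U=3.
Step 10. [col 6: U + M ≡ E (mod 10)] column 6: given U=3, M=7, carry-in 0, and digits 1,2,3,4,5,6,7,8,9 already taken and all letters distinct, U+M≡E (mod 10) forces E=0. So E=0.

Answer: A=5, E=0, I=8, K=1, L=4, M=7, P=9, R=6, S=2, U=3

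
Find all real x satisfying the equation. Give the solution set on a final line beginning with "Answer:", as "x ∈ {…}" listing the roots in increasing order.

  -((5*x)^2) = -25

Step 1. [-((5*x)^2) = -25] flip signs both sides, so neg: (5*x)^2 = 25.
Step 2. [(5*x)^2 = 25] √ both sides: 25 ≥ 0 gives two branches. So sqrt: 5*x = 5 or -5.
Step 3. [5*x = 5 or -5] divide by the outer 5, so div: x = 1 or -1.

Answer: x ∈ {-1, 1}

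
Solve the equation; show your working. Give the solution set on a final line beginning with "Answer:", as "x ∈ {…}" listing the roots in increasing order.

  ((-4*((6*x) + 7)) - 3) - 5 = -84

Step 1. [((-4*((6*x) + 7)) - 3) - 5 = -84] -5 is outermost — add 5 both sides, so sub: (-4*((6*x) + 7)) - 3 = -79.
Step 2. [(-4*((6*x) + 7)) - 3 = -79] peel the -3: add 3 from each side, so sub: -4*((6*x) + 7) = -76.
Step 3. [-4*((6*x) + 7) = -76] divide by the outer -4 ⇒ div: (6*x) + 7 = 19.
Step 4. [(6*x) + 7 = 19] peel the +7: subtract 7 from each side ⇒ sub: 6*x = 12.
Step 5. [6*x = 12] leading coefficient 6: divide by 6 ⇒ div: x = 2.

Answer: x ∈ {2}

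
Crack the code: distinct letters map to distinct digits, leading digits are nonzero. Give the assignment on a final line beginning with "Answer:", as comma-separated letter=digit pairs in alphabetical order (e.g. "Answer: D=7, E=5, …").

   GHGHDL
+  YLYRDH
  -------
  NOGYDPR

Step 1. [col 1: L + H ≡ R (mod 10)] L=2 is one option consistent with column 1 (L + H ≡ R (mod 10), carry-in 0) — take it, so L=2.
Step 2. [col 1: L + H ≡ R (mod 10)] no forcing yet in column 1 (carry-in 0); H=6 is free and consistent — try it, so H=6.
Step 3. [N] adding two 6-digit numbers gives at most 6+1 digits, and here it does — N is that final carry and must be 1. So N=1.
Step 4. [col 1: L + H ≡ R (mod 10)] from column 1 (L=2, H=6, carry-in 0, digits 1,2,6 already taken and all letters distinct): R must equal 8. So R=8.
Step 5. [col 2: D + D ≡ P (mod 10)] no forcing yet in column 2 (carry-in 0); D=5 is free and consistent — try it, so D=5.
Step 6. [col 2: D + D ≡ P (mod 10)] column 2: given D=5, carry-in 0, and digits 1,2,5,6,8 already taken and all letters distinct, D+D≡P (mod 10) forces P=0 ⇒ P=0.
Step 7. [col 4: G + Y ≡ Y (mod 10)] from column 4 (nothing yet, carry-in 1, digits 0,1,2,5,6,8 already taken and all letters distinct): G must equal 9 ⇒ G=9.
Step 8. [col 4: G + Y ≡ Y (mod 10)] several values work for Y in column 4 (G + Y ≡ Y (mod 10), carry-in 1); try Y=4, so Y=4.
Step 9. [col 6: G + Y ≡ O (mod 10)] column 6: given G=9, Y=4, carry-in 0, and digits 0,1,2,4,5,6,8,9 already taken and all letters distinct, G+Y≡O (mod 10) forces O=3. So O=3.

Answer: D=5, G=9, H=6, L=2, N=1, O=3, P=0, R=8, Y=4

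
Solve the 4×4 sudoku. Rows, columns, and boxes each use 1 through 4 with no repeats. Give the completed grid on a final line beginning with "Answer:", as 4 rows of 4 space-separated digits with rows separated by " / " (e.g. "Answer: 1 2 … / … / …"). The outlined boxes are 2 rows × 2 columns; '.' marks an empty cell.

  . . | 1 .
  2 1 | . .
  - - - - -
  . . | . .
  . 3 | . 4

Step 1. [r2c4∈{3}] only 3 remains possible at r2c4, so r2c4=3.
Step 2. [r3c2∈{2,4}] 2 has one home in col 2: r3c2 ⇒ r3c2=2.
Step 3. [r3c1∈{1,4}] row 3 places 4 nowhere but r3c1 ⇒ r3c1=4.
Step 4. [r3c4∈{1}] r3c4 is down to just 1 ⇒ r3c4=1.
Step 5. [r1c2∈{4}] r1c2 is down to just 4, so r1c2=4.
Step 6. [r2c3∈{4}] r2c3 is down to just 4, so r2c3=4.
Step 7. [r4c3∈{2}] r4c3 has the single candidate 2. So r4c3=2.
Step 8. [r1c1∈{3}] r1c1's peers cover all but 3. So r1c1=3.
Step 9. [r1c4∈{2}] nothing but 2 survives at r1c4 ⇒ r1c4=2.
Step 10. [r4c1∈{1}] nothing but 1 survives at r4c1. So r4c1=1.
Step 11. [r3c3∈{3}] nothing but 3 survives at r3c3. So r3c3=3.

Answer: 3 4 1 2 / 2 1 4 3 / 4 2 3 1 / 1 3 2 4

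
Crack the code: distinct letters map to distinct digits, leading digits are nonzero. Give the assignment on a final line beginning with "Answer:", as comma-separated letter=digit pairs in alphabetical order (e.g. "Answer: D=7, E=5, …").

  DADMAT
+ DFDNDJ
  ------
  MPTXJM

Step 1. [col 1: T + J ≡ M (mod 10)] several values work for M in column 1 (T + J ≡ M (mod 10), carry-in 0); try M=5 ⇒ M=5.
Step 2. [col 1: T + J ≡ M (mod 10)] T=4 is one option consistent with column 1 (T + J ≡ M (mod 10), carry-in 0) — take it, so T=4.
Step 3. [col 1: T + J ≡ M (mod 10)] column 1: given T=4, M=5, carry-in 0, and digits 4,5 already taken and all letters distinct, T+J≡M (mod 10) forces J=1. So J=1.
Step 4. [col 2: A + D ≡ J (mod 10)] column 2 (A + D ≡ J (mod 10), carry-in 0) doesn't pin D yet; pick D=2 and continue ⇒ D=2.
Step 5. [col 2: A + D ≡ J (mod 10)] in column 2 we have A+D≡J with carry-in 0; given D=2, J=1 and digits 1,2,4,5 already taken and all letters distinct, that pins A to 9 ⇒ A=9.
Step 6. [col 3: M + N ≡ X (mod 10)] several values work for X in column 3 (M + N ≡ X (mod 10), carry-in 1); try X=6. So X=6.
Step 7. [col 3: M + N ≡ X (mod 10)] column 3: given M=5, X=6, carry-in 1, and digits 1,2,4,5,6,9 already taken and all letters distinct, M+N≡X (mod 10) forces N=0, so N=0.
Step 8. [col 5: A + F ≡ P (mod 10)] in column 5 we have A+F≡P with carry-in 0; given A=9 and digits 0,1,2,4,5,6,9 already taken and all letters distinct, that pins P to 7. So P=7.
Step 9. [col 5: A + F ≡ P (mod 10)] from column 5 (A=9, P=7, carry-in 0, digits 0,1,2,4,5,6,7,9 already taken and all letters distinct): F must equal 8, so F=8.

Answer: A=9, D=2, F=8, J=1, M=5, N=0, P=7, T=4, X=6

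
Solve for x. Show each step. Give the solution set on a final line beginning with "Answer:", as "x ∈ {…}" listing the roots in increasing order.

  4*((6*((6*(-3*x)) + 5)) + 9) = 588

Step 1. [4*((6*((6*(-3*x)) + 5)) + 9) = 588] 4·(inner) — divide through by 4, so div: (6*((6*(-3*x)) + 5)) + 9 = 147.
Step 2. [(6*((6*(-3*x)) + 5)) + 9 = 147] +9 is outermost — subtract 9 both sides, so sub: 6*((6*(-3*x)) + 5) = 138.
Step 3. [6*((6*(-3*x)) + 5) = 138] divide by the outer 6 ⇒ div: (6*(-3*x)) + 5 = 23.
Step 4. [(6*(-3*x)) + 5 = 23] 5 comes off first (subtract 5), so sub: 6*(-3*x) = 18.
Step 5. [6*(-3*x) = 18] LHS = 6·(…); ÷6 both sides. So div: -3*x = 3.
Step 6. [-3*x = 3] -3 out front; divide by -3. So div: x = -1.

Answer: x ∈ {-1}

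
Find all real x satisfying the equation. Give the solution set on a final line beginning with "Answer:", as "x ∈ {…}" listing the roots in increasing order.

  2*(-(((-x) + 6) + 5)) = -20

Step 1. [2*(-(((-x) + 6) + 5)) = -20] LHS = 2·(…); ÷2 both sides. So div: -(((-x) + 6) + 5) = -10.
Step 2. [-(((-x) + 6) + 5) = -10] flip signs both sides ⇒ neg: ((-x) + 6) + 5 = 10.
Step 3. [((-x) + 6) + 5 = 10] 5 comes off first (subtract 5), so sub: (-x) + 6 = 5.
Step 4. [(-x) + 6 = 5] peel the +6: subtract 6 from each side ⇒ sub: -x = -1.
Step 5. [-x = -1] flip signs both sides ⇒ neg: x = 1.

Answer: x ∈ {1}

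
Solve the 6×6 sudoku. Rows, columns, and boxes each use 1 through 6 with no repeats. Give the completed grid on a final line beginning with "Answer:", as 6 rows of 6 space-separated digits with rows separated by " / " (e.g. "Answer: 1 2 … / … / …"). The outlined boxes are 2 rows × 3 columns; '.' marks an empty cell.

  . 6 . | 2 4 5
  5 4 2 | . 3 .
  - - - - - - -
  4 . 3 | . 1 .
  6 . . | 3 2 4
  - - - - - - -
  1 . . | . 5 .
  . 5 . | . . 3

Step 1. [r6c5∈{6}] only 6 remains possible at r6c5 ⇒ r6c5=6.
Step 2. [r3c6∈{6}] r3c6 has the single candidate 6 ⇒ r3c6=6.
Step 3. [r6c4∈{1,4}] 1 has one home in row 6: r6c4. So r6c4=1.
Step 4. [r4c3∈{1,5}] 5 has one home in row 4: r4c3. So r4c3=5.
Step 5. [r6c3∈{4}] r6c3 is down to just 4, so r6c3=4.
Step 6. [r3c2∈{2}] r3c2's peers cover all but 2, so r3c2=2.
Step 7. [r5c6∈{2}] only 2 remains possible at r5c6. So r5c6=2.
Step 8. [r4c2∈{1}] only 1 remains possible at r4c2 ⇒ r4c2=1.
Step 9. [r1c3∈{1}] r1c3 has the single candidate 1. So r1c3=1.
Step 10. [r5c4∈{4}] r5c4's peers cover all but 4. So r5c4=4.
Step 11. [r2c6∈{1}] r2c6 is down to just 1, so r2c6=1.
Step 12. [r6c1∈{2}] nothing but 2 survives at r6c1 ⇒ r6c1=2.
Step 13. [r3c4∈{5}] nothing but 5 survives at r3c4. So r3c4=5.
Step 14. [r1c1∈{3}] r1c1 has the single candidate 3, so r1c1=3.
Step 15. [r5c3∈{6}] r5c3 has the single candidate 6 ⇒ r5c3=6.
Step 16. [r5c2∈{3}] only 3 remains possible at r5c2. So r5c2=3.
Step 17. [r2c4∈{6}] nothing but 6 survives at r2c4 ⇒ r2c4=6.

Answer: 3 6 1 2 4 5 / 5 4 2 6 3 1 / 4 2 3 5 1 6 / 6 1 5 3 2 4 / 1 3 6 4 5 2 / 2 5 4 1 6 3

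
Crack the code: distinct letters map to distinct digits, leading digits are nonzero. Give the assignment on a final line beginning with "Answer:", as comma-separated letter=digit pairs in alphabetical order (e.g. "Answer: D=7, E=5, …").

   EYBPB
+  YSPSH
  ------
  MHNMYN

Step 1. [M] M is the leading digit of a 6-digit sum of two 5-digit numbers; the final carry is exactly 1, so M=1.
Step 2. [col 1: B + H ≡ N (mod 10)] no forcing yet in column 1 (carry-in 0); H=5 is free and consistent — try it. So H=5.
Step 3. [col 1: B + H ≡ N (mod 10)] column 1 (B + H ≡ N (mod 10), carry-in 0) doesn't pin B yet; pick B=7 and continue ⇒ B=7.
Step 4. [col 1: B + H ≡ N (mod 10)] from column 1 (B=7, H=5, carry-in 0, digits 1,5,7 already taken and all letters distinct): N must equal 2 ⇒ N=2.
Step 5. [col 2: P + S ≡ Y (mod 10)] P=4 is one option consistent with column 2 (P + S ≡ Y (mod 10), carry-in 1) — take it. So P=4.
Step 6. [col 2: P + S ≡ Y (mod 10)] S=3 is one option consistent with column 2 (P + S ≡ Y (mod 10), carry-in 1) — take it, so S=3.
Step 7. [col 2: P + S ≡ Y (mod 10)] column 2 reads P+S+carry(1)=Y with P=4, S=3; with digits 1,2,3,4,5,7 already taken and all letters distinct, the only value for Y is 8, so Y=8.
Step 8. [col 5: E + Y ≡ H (mod 10)] column 5 reads E+Y+carry(1)=H with Y=8, H=5; with digits 1,2,3,4,5,7,8 already taken and all letters distinct, the only value for E is 6. So E=6.

Answer: B=7, E=6, H=5, M=1, N=2, P=4, S=3, Y=8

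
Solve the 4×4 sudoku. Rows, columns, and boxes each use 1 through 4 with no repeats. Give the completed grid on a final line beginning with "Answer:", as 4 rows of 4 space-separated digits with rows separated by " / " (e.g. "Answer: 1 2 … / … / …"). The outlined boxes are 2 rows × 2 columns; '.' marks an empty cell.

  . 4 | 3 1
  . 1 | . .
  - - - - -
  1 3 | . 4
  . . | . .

Step 1. [r4c2∈{2}] only 2 remains possible at r4c2 ⇒ r4c2=2.
Step 2. [r2c4∈{2}] r2c4's peers cover all but 2 ⇒ r2c4=2.
Step 3. [r4c4∈{3}] only 3 remains possible at r4c4, so r4c4=3.
Step 4. [r2c3∈{4}] r2c3's peers cover all but 4 ⇒ r2c3=4.
Step 5. [r2c1∈{3}] nothing but 3 survives at r2c1 ⇒ r2c1=3.
Step 6. [r4c1∈{4}] r4c1 has the single candidate 4, so r4c1=4.
Step 7. [r4c3∈{1}] only 1 remains possible at r4c3, so r4c3=1.
Step 8. [r3c3∈{2}] r3c3's peers cover all but 2, so r3c3=2.
Step 9. [r1c1∈{2}] only 2 remains possible at r1c1, so r1c1=2.

Answer: 2 4 3 1 / 3 1 4 2 / 1 3 2 4 / 4 2 1 3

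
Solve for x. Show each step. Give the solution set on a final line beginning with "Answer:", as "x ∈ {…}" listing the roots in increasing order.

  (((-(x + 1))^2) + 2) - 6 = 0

Step 1. [(((-(x + 1))^2) + 2) - 6 = 0] add 6: x sits inside (… - 6). So sub: ((-(x + 1))^2) + 2 = 6.
Step 2. [((-(x + 1))^2) + 2 = 6] +2 is outermost — subtract 2 both sides, so sub: (-(x + 1))^2 = 4.
Step 3. [(-(x + 1))^2 = 4] LHS squared, RHS 4 ≥ 0: apply √ (±). So sqrt: -(x + 1) = 2 or -2.
Step 4. [-(x + 1) = 2 or -2] flip signs both sides, so neg: x + 1 = -2 or 2.
Step 5. [x + 1 = -2 or 2] +1 is outermost — subtract 1 both sides. So sub: x = -3 or 1.

Answer: x ∈ {-3, 1}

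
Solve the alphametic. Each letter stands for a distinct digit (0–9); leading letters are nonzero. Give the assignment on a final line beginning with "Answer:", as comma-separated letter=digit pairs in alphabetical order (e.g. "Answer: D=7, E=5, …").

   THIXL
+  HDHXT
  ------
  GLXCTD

Step 1. [col 1: L + T ≡ D (mod 10)] several values work for T in column 1 (L + T ≡ D (mod 10), carry-in 0); try T=6 ⇒ T=6.
Step 2. [col 1: L + T ≡ D (mod 10)] D=8 is one option consistent with column 1 (L + T ≡ D (mod 10), carry-in 0) — take it. So D=8.
Step 3. [col 1: L + T ≡ D (mod 10)] from column 1 (T=6, D=8, carry-in 0, digits 6,8 already taken and all letters distinct): L must equal 2, so L=2.
Step 4. [G] adding two 5-digit numbers gives at most 5+1 digits, and here it does — G is that final carry and must be 1 ⇒ G=1.
Step 5. [col 2: X + X ≡ T (mod 10)] from column 2 (T=6, carry-in 0, digits 1,2,6,8 already taken and all letters distinct): X must equal 3, so X=3.
Step 6. [col 3: I + H ≡ C (mod 10)] column 3 (I + H ≡ C (mod 10), carry-in 0) doesn't pin H yet; pick H=5 and continue. So H=5.
Step 7. [col 3: I + H ≡ C (mod 10)] column 3 (I + H ≡ C (mod 10), carry-in 0) doesn't pin C yet; pick C=9 and continue. So C=9.
Step 8. [col 3: I + H ≡ C (mod 10)] in column 3 we have I+H≡C with carry-in 0; given H=5, C=9 and digits 1,2,3,5,6,8,9 already taken and all letters distinct, that pins I to 4, so I=4.

Answer: C=9, D=8, G=1, H=5, I=4, L=2, T=6, X=3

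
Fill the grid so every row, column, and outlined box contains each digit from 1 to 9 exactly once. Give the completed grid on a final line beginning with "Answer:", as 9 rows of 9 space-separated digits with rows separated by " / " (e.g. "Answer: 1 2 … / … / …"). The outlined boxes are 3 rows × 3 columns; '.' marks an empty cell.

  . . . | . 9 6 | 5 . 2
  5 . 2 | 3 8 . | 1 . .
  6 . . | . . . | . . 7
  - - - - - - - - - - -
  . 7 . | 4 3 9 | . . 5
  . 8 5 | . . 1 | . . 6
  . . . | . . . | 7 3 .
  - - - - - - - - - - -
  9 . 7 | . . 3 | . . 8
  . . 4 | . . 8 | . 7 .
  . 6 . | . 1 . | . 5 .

Step 1. [r3c7∈{3,4,8,9}] box 3 places 3 nowhere but r3c7. So r3c7=3.
Step 2. [r1c1∈{1,3,4,7,8}] 7 has one home in col 1: r1c1 ⇒ r1c1=7.
Step 3. [r5c1∈{2,3,4}] across row 5, 3 lands solely at r5c1, so r5c1=3.
Step 4. [r6c1∈{1,2,4}] 4 has one home in col 1: r6c1. So r6c1=4.
Step 5. [r6c4∈{2,5,6,8}] 8 has one home in row 6: r6c4. So r6c4=8.
Step 6. [r6c5∈{2,5,6}] across box 5, 6 lands solely at r6c5. So r6c5=6.
Step 7. [r1c4∈{1}] r1c4 has the single candidate 1 ⇒ r1c4=1.
Step 8. [r2c8∈{4,6,9}] across row 2, 6 lands solely at r2c8 ⇒ r2c8=6.
Step 9. [r9c1∈{2,8}] in col 1, 8 fits only at r9c1, so r9c1=8.
Step 10. [r9c3∈{3}] nothing but 3 survives at r9c3. So r9c3=3.
Step 11. [r4c7∈{2,8}] col 7 places 8 nowhere but r4c7, so r4c7=8.
Step 12. [r8c9∈{1,3,9}] r8c9 is the only open cell in row 8 admitting 3. So r8c9=3.
Step 13. [r6c9∈{1,9}] col 9 places 1 nowhere but r6c9. So r6c9=1.
Step 14. [r4c8∈{2}] r4c8 is down to just 2, so r4c8=2.
Step 15. [r8c1∈{1,2}] across col 1, 2 lands solely at r8c1, so r8c1=2.
Step 16. [r8c5∈{5}] nothing but 5 survives at r8c5 ⇒ r8c5=5.
Step 17. [r8c2∈{1}] r8c2 has the single candidate 1, so r8c2=1.
Step 18. [r3c3∈{1,8,9}] in row 3, 1 fits only at r3c3. So r3c3=1.
Step 19. [r3c8∈{4,8,9}] r3c8 is the only open cell in row 3 admitting 8. So r3c8=8.
Step 20. [r1c8∈{4}] r1c8 is down to just 4. So r1c8=4.
Step 21. [r9c9∈{4,9}] in col 9, 4 fits only at r9c9, so r9c9=4.
Step 22. [r3c2∈{4,9}] in row 3, 9 fits only at r3c2. So r3c2=9.
Step 23. [r5c5∈{2,7}] col 5 places 7 nowhere but r5c5, so r5c5=7.
Step 24. [r5c4∈{2}] nothing but 2 survives at r5c4 ⇒ r5c4=2.
Step 25. [r2c6∈{4,7}] row 2 places 7 nowhere but r2c6. So r2c6=7.
Step 26. [r9c6∈{2}] r9c6 has the single candidate 2, so r9c6=2.
Step 27. [r9c7∈{9}] nothing but 9 survives at r9c7, so r9c7=9.
Step 28. [r3c6∈{4,5}] r3c6 is the only open cell in col 6 admitting 4 ⇒ r3c6=4.
Step 29. [r7c4∈{6}] only 6 remains possible at r7c4 ⇒ r7c4=6.
Step 30. [r7c5∈{4}] only 4 remains possible at r7c5 ⇒ r7c5=4.
Step 31. [r1c2∈{3}] r1c2's peers cover all but 3. So r1c2=3.
Step 32. [r2c2∈{4}] r2c2's peers cover all but 4, so r2c2=4.
Step 33. [r6c3∈{9}] r6c3's peers cover all but 9, so r6c3=9.
Step 34. [r1c3∈{8}] r1c3 is down to just 8, so r1c3=8.
Step 35. [r3c4∈{5}] nothing but 5 survives at r3c4 ⇒ r3c4=5.
Step 36. [r4c3∈{6}] r4c3's peers cover all but 6 ⇒ r4c3=6.
Step 37. [r8c4∈{9}] only 9 remains possible at r8c4, so r8c4=9.
Step 38. [r6c2∈{2}] r6c2 is down to just 2 ⇒ r6c2=2.
Step 39. [r9c4∈{7}] r9c4's peers cover all but 7, so r9c4=7.
Step 40. [r5c7∈{4}] only 4 remains possible at r5c7, so r5c7=4.
Step 41. [r6c6∈{5}] r6c6 is down to just 5. So r6c6=5.
Step 42. [r2c9∈{9}] nothing but 9 survives at r2c9, so r2c9=9.
Step 43. [r8c7∈{6}] r8c7 has the single candidate 6, so r8c7=6.
Step 44. [r5c8∈{9}] r5c8 is down to just 9 ⇒ r5c8=9.
Step 45. [r3c5∈{2}] nothing but 2 survives at r3c5, so r3c5=2.
Step 46. [r7c8∈{1}] r7c8 has the single candidate 1. So r7c8=1.
Step 47. [r7c7∈{2}] nothing but 2 survives at r7c7 ⇒ r7c7=2.
Step 48. [r4c1∈{1}] only 1 remains possible at r4c1. So r4c1=1.
Step 49. [r7c2∈{5}] nothing but 5 survives at r7c2 ⇒ r7c2=5.

Answer: 7 3 8 1 9 6 5 4 2 / 5 4 2 3 8 7 1 6 9 / 6 9 1 5 2 4 3 8 7 / 1 7 6 4 3 9 8 2 5 / 3 8 5 2 7 1 4 9 6 / 4 2 9 8 6 5 7 3 1 / 9 5 7 6 4 3 2 1 8 / 2 1 4 9 5 8 6 7 3 / 8 6 3 7 1 2 9 5 4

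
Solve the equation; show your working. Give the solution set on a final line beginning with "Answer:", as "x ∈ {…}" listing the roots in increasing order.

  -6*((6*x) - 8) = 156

Step 1. [-6*((6*x) - 8) = 156] leading coefficient -6: divide by -6 ⇒ div: (6*x) - 8 = -26.
Step 2. [(6*x) - 8 = -26] -8 is outermost — add 8 both sides, so sub: 6*x = -18.
Step 3. [6*x = -18] LHS = 6·(…); ÷6 both sides, so div: x = -3.

Answer: x ∈ {-3}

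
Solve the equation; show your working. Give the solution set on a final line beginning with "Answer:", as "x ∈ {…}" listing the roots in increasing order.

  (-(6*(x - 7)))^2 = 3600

Step 1. [(-(6*(x - 7)))^2 = 3600] LHS squared, RHS 3600 ≥ 0: apply √ (±), so sqrt: -(6*(x - 7)) = 60 or -60.
Step 2. [-(6*(x - 7)) = 60 or -60] LHS negated; negate both sides ⇒ neg: 6*(x - 7) = -60 or 60.
Step 3. [6*(x - 7) = -60 or 60] divide by the outer 6, so div: x - 7 = -10 or 10.
Step 4. [x - 7 = -10 or 10] peel the -7: add 7 from each side, so sub: x = -3 or 17.

Answer: x ∈ {-3, 17}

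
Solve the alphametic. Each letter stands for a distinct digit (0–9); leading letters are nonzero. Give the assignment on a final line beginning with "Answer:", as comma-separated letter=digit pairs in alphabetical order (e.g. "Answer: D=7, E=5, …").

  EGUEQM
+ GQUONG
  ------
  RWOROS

Step 1. [col 1: M + G ≡ S (mod 10)] column 1 (M + G ≡ S (mod 10), carry-in 0) doesn't pin M yet; pick M=7 and continue. So M=7.
Step 2. [col 1: M + G ≡ S (mod 10)] several values work for G in column 1 (M + G ≡ S (mod 10), carry-in 0); try G=5 ⇒ G=5.
Step 3. [col 1: M + G ≡ S (mod 10)] column 1: given M=7, G=5, carry-in 0, and digits 5,7 already taken and all letters distinct, M+G≡S (mod 10) forces S=2 ⇒ S=2.
Step 4. [col 2: Q + N ≡ O (mod 10)] no forcing yet in column 2 (carry-in 1); N=1 is free and consistent — try it ⇒ N=1.
Step 5. [col 2: Q + N ≡ O (mod 10)] several values work for Q in column 2 (Q + N ≡ O (mod 10), carry-in 1); try Q=4. So Q=4.
Step 6. [col 2: Q + N ≡ O (mod 10)] column 2: given Q=4, N=1, carry-in 1, and digits 1,2,4,5,7 already taken and all letters distinct, Q+N≡O (mod 10) forces O=6, so O=6.
Step 7. [col 3: E + O ≡ R (mod 10)] column 3: given O=6, carry-in 0, and digits 1,2,4,5,6,7 already taken and all letters distinct, E+O≡R (mod 10) forces R=9, so R=9.
Step 8. [col 3: E + O ≡ R (mod 10)] column 3 reads E+O+carry(0)=R with O=6, R=9; with digits 1,2,4,5,6,7,9 already taken and all letters distinct, the only value for E is 3 ⇒ E=3.
Step 9. [col 4: U + U ≡ O (mod 10)] from column 4 (O=6, carry-in 0, digits 1,2,3,4,5,6,7,9 already taken and all letters distinct): U must equal 8 ⇒ U=8.
Step 10. [col 5: G + Q ≡ W (mod 10)] from column 5 (G=5, Q=4, carry-in 1, digits 1,2,3,4,5,6,7,8,9 already taken and all letters distinct): W must equal 0, so W=0.

Answer: E=3, G=5, M=7, N=1, O=6, Q=4, R=9, S=2, U=8, W=0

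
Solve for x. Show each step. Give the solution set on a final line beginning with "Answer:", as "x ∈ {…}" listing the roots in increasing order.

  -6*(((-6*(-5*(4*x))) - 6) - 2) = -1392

Step 1. [-6*(((-6*(-5*(4*x))) - 6) - 2) = -1392] LHS = -6·(…); ÷-6 both sides, so div: ((-6*(-5*(4*x))) - 6) - 2 = 232.
Step 2. [((-6*(-5*(4*x))) - 6) - 2 = 232] add 2: x sits inside (… - 2) ⇒ sub: (-6*(-5*(4*x))) - 6 = 234.
Step 3. [(-6*(-5*(4*x))) - 6 = 234] the outer -6 inverts by adding 6 ⇒ sub: -6*(-5*(4*x)) = 240.
Step 4. [-6*(-5*(4*x)) = 240] -6 out front; divide by -6. So div: -5*(4*x) = -40.
Step 5. [-5*(4*x) = -40] -5 out front; divide by -5. So div: 4*x = 8.
Step 6. [4*x = 8] leading coefficient 4: divide by 4, so div: x = 2.

Answer: x ∈ {2}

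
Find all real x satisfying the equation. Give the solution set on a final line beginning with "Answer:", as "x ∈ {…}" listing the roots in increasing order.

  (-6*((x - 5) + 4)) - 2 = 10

Step 1. [(-6*((x - 5) + 4)) - 2 = 10] peel the -2: add 2 from each side. So sub: -6*((x - 5) + 4) = 12.
Step 2. [-6*((x - 5) + 4) = 12] divide by the outer -6. So div: (x - 5) + 4 = -2.
Step 3. [(x - 5) + 4 = -2] the outer +4 inverts by subtracting 4 ⇒ sub: x - 5 = -6.
Step 4. [x - 5 = -6] the outer -5 inverts by adding 5 ⇒ sub: x = -1.

Answer: x ∈ {-1}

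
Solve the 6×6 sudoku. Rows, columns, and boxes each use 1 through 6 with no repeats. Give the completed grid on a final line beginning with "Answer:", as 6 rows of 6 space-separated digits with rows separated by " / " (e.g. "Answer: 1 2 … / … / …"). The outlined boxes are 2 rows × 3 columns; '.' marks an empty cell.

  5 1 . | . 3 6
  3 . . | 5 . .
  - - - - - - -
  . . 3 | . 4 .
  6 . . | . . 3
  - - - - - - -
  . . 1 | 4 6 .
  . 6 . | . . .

Step 1. [r1c4∈{2}] nothing but 2 survives at r1c4. So r1c4=2.
Step 2. [r5c1∈{2}] nothing but 2 survives at r5c1, so r5c1=2.
Step 3. [r1c3∈{4}] r1c3 has the single candidate 4 ⇒ r1c3=4.
Step 4. [r4c4∈{1}] r4c4's peers cover all but 1 ⇒ r4c4=1.
Step 5. [r5c6∈{5}] r5c6 has the single candidate 5. So r5c6=5.
Step 6. [r3c6∈{2}] r3c6 has the single candidate 2 ⇒ r3c6=2.
Step 7. [r6c6∈{1}] r6c6's peers cover all but 1, so r6c6=1.
Step 8. [r4c5∈{5}] only 5 remains possible at r4c5 ⇒ r4c5=5.
Step 9. [r2c2∈{2}] nothing but 2 survives at r2c2. So r2c2=2.
Step 10. [r2c3∈{6}] only 6 remains possible at r2c3, so r2c3=6.
Step 11. [r3c1∈{1}] only 1 remains possible at r3c1. So r3c1=1.
Step 12. [r2c6∈{4}] r2c6 is down to just 4. So r2c6=4.
Step 13. [r6c4∈{3}] r6c4 has the single candidate 3 ⇒ r6c4=3.
Step 14. [r6c5∈{2}] r6c5's peers cover all but 2, so r6c5=2.
Step 15. [r6c1∈{4}] nothing but 4 survives at r6c1, so r6c1=4.
Step 16. [r4c2∈{4}] r4c2's peers cover all but 4 ⇒ r4c2=4.
Step 17. [r6c3∈{5}] nothing but 5 survives at r6c3 ⇒ r6c3=5.
Step 18. [r3c2∈{5}] r3c2's peers cover all but 5 ⇒ r3c2=5.
Step 19. [r4c3∈{2}] r4c3 is down to just 2. So r4c3=2.
Step 20. [r3c4∈{6}] r3c4 has the single candidate 6. So r3c4=6.
Step 21. [r5c2∈{3}] r5c2 has the single candidate 3, so r5c2=3.
Step 22. [r2c5∈{1}] only 1 remains possible at r2c5, so r2c5=1.

Answer: 5 1 4 2 3 6 / 3 2 6 5 1 4 / 1 5 3 6 4 2 / 6 4 2 1 5 3 / 2 3 1 4 6 5 / 4 6 5 3 2 1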